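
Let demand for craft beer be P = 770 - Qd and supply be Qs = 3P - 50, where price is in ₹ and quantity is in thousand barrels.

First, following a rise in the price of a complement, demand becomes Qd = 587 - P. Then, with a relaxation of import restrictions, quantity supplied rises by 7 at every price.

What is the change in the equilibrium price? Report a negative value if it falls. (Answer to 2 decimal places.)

Original equilibrium: 770 - P = 3P - 50 gives 820 = 4P, so P = 205 and Q = 565.
With the change applied: demand Qd = 587 - P, supply Qs = 3P - 43.
Clearing the new market: 587 - P = 3P - 43, so P = 157.5 and Q = 429.5.
ΔP = 157.5 − 205 = -47.50.

-47.50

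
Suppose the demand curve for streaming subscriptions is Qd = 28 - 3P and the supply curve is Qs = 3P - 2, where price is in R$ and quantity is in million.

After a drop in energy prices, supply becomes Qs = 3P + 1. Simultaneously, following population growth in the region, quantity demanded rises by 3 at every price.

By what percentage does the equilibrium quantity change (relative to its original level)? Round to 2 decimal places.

Initially, 28 - 3P = 3P - 2, so 30 = 6P and P = 5, Q = 13.
The shock moves the curves to Qd = 31 - 3P and Qs = 3P + 1.
Equate the new curves: 31 - 3P = 3P + 1, giving 30 = 6P, P = 5, Q = 16.
%ΔQ = (16 − 13) / 13 × 100 = +23.08%.

+23.08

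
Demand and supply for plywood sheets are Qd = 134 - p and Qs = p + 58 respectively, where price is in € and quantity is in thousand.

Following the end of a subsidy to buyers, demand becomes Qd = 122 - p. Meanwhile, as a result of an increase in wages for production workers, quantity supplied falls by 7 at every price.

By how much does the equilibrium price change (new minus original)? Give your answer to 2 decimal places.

-2.50

Before the shock: 134 - p = p + 58 ⇒ 76 = 2p ⇒ p = 38, Q = 96.
The shock moves the curves to Qd = 122 - p and Qs = p + 51.
Equate the new curves: 122 - p = p + 51, giving 71 = 2p, p = 35.5, Q = 86.5.
Δp = 35.5 − 38 = -2.50.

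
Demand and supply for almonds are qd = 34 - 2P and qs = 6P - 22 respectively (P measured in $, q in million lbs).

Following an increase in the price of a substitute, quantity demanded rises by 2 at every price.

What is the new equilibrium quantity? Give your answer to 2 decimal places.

Initially, 34 - 2P = 6P - 22, so 56 = 8P and P = 7, q = 20.
After the shift, demand is qd = 36 - 2P and supply is qs = 6P - 22.
Setting them equal: 36 - 2P = 6P - 22 → 58 = 8P, so P = 7.25 and q = 21.5.

21.50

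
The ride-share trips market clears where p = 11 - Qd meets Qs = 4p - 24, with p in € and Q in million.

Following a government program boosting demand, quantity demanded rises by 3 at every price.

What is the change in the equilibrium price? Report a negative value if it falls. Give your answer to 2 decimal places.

+0.60

Solve the original market: 11 - p = 4p - 24, hence p = 7 and Q = 4.
After the shift, demand is Qd = 14 - p and supply is Qs = 4p - 24.
Equate the new curves: 14 - p = 4p - 24, giving 38 = 5p, p = 7.6, Q = 6.4.
Δp = 7.6 − 7 = +0.60.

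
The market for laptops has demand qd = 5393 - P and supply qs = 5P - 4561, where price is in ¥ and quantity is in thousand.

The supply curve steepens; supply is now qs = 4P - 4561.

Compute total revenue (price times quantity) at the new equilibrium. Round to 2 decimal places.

6773099.76

Initially, 5393 - P = 5P - 4561, so 9954 = 6P and P = 1659, q = 3734.
With the change applied: demand qd = 5393 - P, supply qs = 4P - 4561.
New equilibrium: 5393 - P = 4P - 4561 ⇒ 9954 = 5P ⇒ P = 1990.8, q = 3402.2.
New expenditure = 1990.8 × 3402.2 = 6773099.76.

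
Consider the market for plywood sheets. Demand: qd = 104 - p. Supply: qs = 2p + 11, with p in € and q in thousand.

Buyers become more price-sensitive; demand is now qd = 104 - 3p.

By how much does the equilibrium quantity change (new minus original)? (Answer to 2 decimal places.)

Original equilibrium: 104 - p = 2p + 11 gives 93 = 3p, so p = 31 and q = 73.
With the change applied: demand qd = 104 - 3p, supply qs = 2p + 11.
Setting them equal: 104 - 3p = 2p + 11 → 93 = 5p, so p = 18.6 and q = 48.2.
Δq = 48.2 − 73 = -24.80.

-24.80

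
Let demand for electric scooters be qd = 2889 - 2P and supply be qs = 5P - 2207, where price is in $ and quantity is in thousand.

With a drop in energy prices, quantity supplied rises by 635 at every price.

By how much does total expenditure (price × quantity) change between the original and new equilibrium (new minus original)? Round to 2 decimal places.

-14371.73

Original equilibrium: 2889 - 2P = 5P - 2207 gives 5096 = 7P, so P = 728 and q = 1433.
The new curves are qd = 2889 - 2P (demand) and qs = 5P - 1572 (supply).
Clearing the new market: 2889 - 2P = 5P - 1572, so P = 4461/7 ≈ 637.2857 and q = 11301/7 ≈ 1614.4286.
Expenditure moves from 728×1433 = 1043224 to 637.2857×1614.4286 = 1028852.2653; change = -14371.73.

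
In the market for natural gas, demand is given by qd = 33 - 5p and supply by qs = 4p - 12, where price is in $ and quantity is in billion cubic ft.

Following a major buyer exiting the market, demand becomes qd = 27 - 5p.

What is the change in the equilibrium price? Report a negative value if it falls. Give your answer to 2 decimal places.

-0.67

Original equilibrium: 33 - 5p = 4p - 12 gives 45 = 9p, so p = 5 and q = 8.
After the shift, demand is qd = 27 - 5p and supply is qs = 4p - 12.
New equilibrium: 27 - 5p = 4p - 12 ⇒ 39 = 9p ⇒ p = 13/3 ≈ 4.3333, q = 16/3 ≈ 5.3333.
Δp = 4.3333 − 5 = -0.67.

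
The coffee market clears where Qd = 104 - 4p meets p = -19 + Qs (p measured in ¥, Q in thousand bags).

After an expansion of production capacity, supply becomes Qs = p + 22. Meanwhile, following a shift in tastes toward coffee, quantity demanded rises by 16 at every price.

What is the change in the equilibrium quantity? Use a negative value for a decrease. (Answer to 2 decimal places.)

Initially, 104 - 4p = p + 19, so 85 = 5p and p = 17, Q = 36.
With the change applied: demand Qd = 120 - 4p, supply Qs = p + 22.
Equate the new curves: 120 - 4p = p + 22, giving 98 = 5p, p = 19.6, Q = 41.6.
ΔQ = 41.6 − 36 = +5.60.

+5.60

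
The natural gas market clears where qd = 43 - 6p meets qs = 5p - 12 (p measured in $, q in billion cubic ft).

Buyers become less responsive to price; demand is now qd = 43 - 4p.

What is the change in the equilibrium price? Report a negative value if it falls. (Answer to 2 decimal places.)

+1.11

Before the shock: 43 - 6p = 5p - 12 ⇒ 55 = 11p ⇒ p = 5, q = 13.
The new curves are qd = 43 - 4p (demand) and qs = 5p - 12 (supply).
New equilibrium: 43 - 4p = 5p - 12 ⇒ 55 = 9p ⇒ p = 55/9 ≈ 6.1111, q = 167/9 ≈ 18.5556.
Δp = 6.1111 − 5 = +1.11.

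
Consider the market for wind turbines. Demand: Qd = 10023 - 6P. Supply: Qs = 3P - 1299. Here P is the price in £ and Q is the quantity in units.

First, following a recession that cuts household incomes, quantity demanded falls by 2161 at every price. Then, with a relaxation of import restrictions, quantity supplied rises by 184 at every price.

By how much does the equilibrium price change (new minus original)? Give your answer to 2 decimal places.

-260.56

Solve the original market: 10023 - 6P = 3P - 1299, hence P = 1258 and Q = 2475.
The shock moves the curves to Qd = 7862 - 6P and Qs = 3P - 1115.
Clearing the new market: 7862 - 6P = 3P - 1115, so P = 8977/9 ≈ 997.4444 and Q = 5632/3 ≈ 1877.3333.
ΔP = 997.4444 − 1258 = -260.56.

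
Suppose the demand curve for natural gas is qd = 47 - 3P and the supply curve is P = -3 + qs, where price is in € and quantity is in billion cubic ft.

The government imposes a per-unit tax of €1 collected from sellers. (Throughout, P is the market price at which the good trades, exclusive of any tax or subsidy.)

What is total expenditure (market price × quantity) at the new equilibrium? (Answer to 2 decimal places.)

149.06

Initially, 47 - 3P = P + 3, so 44 = 4P and P = 11, q = 14.
Since sellers keep the price net of the tax, the effective supply curve becomes qs = P + 2.
Equate the new curves: 47 - 3P = P + 2, giving 45 = 4P, P = 11.25, q = 13.25.
New expenditure = 11.25 × 13.25 = 149.06.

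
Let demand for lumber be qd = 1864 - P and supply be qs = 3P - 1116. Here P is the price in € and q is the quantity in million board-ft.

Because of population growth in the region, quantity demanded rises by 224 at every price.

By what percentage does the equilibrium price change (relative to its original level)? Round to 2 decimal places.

+7.52

Original equilibrium: 1864 - P = 3P - 1116 gives 2980 = 4P, so P = 745 and q = 1119.
After the shift, demand is qd = 2088 - P and supply is qs = 3P - 1116.
Equate the new curves: 2088 - P = 3P - 1116, giving 3204 = 4P, P = 801, q = 1287.
%ΔP = (801 − 745) / 745 × 100 = +7.52%.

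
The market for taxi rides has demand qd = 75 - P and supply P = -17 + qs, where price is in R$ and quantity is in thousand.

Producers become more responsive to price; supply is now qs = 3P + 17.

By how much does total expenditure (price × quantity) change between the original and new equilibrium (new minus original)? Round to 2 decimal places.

-456.75

Solve the original market: 75 - P = P + 17, hence P = 29 and q = 46.
The shock moves the curves to qd = 75 - P and qs = 3P + 17.
Equate the new curves: 75 - P = 3P + 17, giving 58 = 4P, P = 14.5, q = 60.5.
Expenditure moves from 29×46 = 1334 to 14.5×60.5 = 877.25; change = -456.75.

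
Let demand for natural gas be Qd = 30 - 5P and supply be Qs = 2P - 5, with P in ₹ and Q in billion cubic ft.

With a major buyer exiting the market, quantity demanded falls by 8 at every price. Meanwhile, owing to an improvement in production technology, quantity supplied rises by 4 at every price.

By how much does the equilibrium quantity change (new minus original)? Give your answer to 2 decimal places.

Initially, 30 - 5P = 2P - 5, so 35 = 7P and P = 5, Q = 5.
With the change applied: demand Qd = 22 - 5P, supply Qs = 2P - 1.
Setting them equal: 22 - 5P = 2P - 1 → 23 = 7P, so P = 23/7 ≈ 3.2857 and Q = 39/7 ≈ 5.5714.
ΔQ = 5.5714 − 5 = +0.57.

+0.57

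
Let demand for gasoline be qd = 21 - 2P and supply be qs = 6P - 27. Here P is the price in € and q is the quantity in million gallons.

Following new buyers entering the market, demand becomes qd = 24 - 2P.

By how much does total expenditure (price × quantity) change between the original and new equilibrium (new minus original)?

+17.71875

Before the shock: 21 - 2P = 6P - 27 ⇒ 48 = 8P ⇒ P = 6, q = 9.
After the shift, demand is qd = 24 - 2P and supply is qs = 6P - 27.
Clearing the new market: 24 - 2P = 6P - 27, so P = 6.375 and q = 11.25.
Expenditure moves from 6×9 = 54 to 6.375×11.25 = 71.71875; change = +17.71875.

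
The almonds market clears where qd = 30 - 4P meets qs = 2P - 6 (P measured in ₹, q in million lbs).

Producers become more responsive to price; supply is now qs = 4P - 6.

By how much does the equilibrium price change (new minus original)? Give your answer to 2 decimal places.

Before the shock: 30 - 4P = 2P - 6 ⇒ 36 = 6P ⇒ P = 6, q = 6.
The new curves are qd = 30 - 4P (demand) and qs = 4P - 6 (supply).
New equilibrium: 30 - 4P = 4P - 6 ⇒ 36 = 8P ⇒ P = 4.5, q = 12.
ΔP = 4.5 − 6 = -1.50.

-1.50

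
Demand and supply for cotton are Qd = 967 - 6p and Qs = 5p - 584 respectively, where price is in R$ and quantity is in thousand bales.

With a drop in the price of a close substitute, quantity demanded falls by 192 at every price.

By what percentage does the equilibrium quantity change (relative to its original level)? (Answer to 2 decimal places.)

Solve the original market: 967 - 6p = 5p - 584, hence p = 141 and Q = 121.
With the change applied: demand Qd = 775 - 6p, supply Qs = 5p - 584.
Setting them equal: 775 - 6p = 5p - 584 → 1359 = 11p, so p = 1359/11 ≈ 123.5455 and Q = 371/11 ≈ 33.7273.
%ΔQ = (33.7273 − 121) / 121 × 100 = -72.13%.

-72.13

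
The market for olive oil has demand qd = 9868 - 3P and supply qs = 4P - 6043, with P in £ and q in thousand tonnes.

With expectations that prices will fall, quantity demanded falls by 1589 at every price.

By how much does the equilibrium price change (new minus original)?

-227

Before the shock: 9868 - 3P = 4P - 6043 ⇒ 15911 = 7P ⇒ P = 2273, q = 3049.
The shock moves the curves to qd = 8279 - 3P and qs = 4P - 6043.
New equilibrium: 8279 - 3P = 4P - 6043 ⇒ 14322 = 7P ⇒ P = 2046, q = 2141.
ΔP = 2046 − 2273 = -227.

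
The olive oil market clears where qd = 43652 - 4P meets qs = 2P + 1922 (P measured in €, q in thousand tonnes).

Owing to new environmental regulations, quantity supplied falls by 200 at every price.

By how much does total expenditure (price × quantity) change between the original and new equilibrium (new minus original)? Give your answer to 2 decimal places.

-404044.44

Initially, 43652 - 4P = 2P + 1922, so 41730 = 6P and P = 6955, q = 15832.
With the change applied: demand qd = 43652 - 4P, supply qs = 2P + 1722.
Equate the new curves: 43652 - 4P = 2P + 1722, giving 41930 = 6P, P = 20965/3 ≈ 6988.3333, q = 47096/3 ≈ 15698.6667.
Expenditure moves from 6955×15832 = 110111560 to 6988.3333×15698.6667 = 109707515.5556; change = -404044.44.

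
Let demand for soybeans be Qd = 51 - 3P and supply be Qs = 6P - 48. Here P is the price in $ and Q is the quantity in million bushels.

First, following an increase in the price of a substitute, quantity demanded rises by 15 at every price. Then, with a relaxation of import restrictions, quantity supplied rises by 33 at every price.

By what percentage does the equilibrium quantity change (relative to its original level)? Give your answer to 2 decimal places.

+116.67

Original equilibrium: 51 - 3P = 6P - 48 gives 99 = 9P, so P = 11 and Q = 18.
With the change applied: demand Qd = 66 - 3P, supply Qs = 6P - 15.
New equilibrium: 66 - 3P = 6P - 15 ⇒ 81 = 9P ⇒ P = 9, Q = 39.
%ΔQ = (39 − 18) / 18 × 100 = +116.67%.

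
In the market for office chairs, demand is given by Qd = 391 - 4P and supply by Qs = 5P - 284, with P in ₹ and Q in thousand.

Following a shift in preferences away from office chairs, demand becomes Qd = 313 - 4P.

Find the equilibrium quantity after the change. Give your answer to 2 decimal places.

Before the shock: 391 - 4P = 5P - 284 ⇒ 675 = 9P ⇒ P = 75, Q = 91.
With the change applied: demand Qd = 313 - 4P, supply Qs = 5P - 284.
New equilibrium: 313 - 4P = 5P - 284 ⇒ 597 = 9P ⇒ P = 199/3 ≈ 66.3333, Q = 143/3 ≈ 47.6667.

47.67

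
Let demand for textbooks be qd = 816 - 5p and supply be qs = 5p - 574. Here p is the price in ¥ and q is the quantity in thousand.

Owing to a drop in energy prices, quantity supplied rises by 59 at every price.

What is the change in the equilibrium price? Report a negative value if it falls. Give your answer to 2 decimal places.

Before the shock: 816 - 5p = 5p - 574 ⇒ 1390 = 10p ⇒ p = 139, q = 121.
After the shift, demand is qd = 816 - 5p and supply is qs = 5p - 515.
New equilibrium: 816 - 5p = 5p - 515 ⇒ 1331 = 10p ⇒ p = 133.1, q = 150.5.
Δp = 133.1 − 139 = -5.90.

-5.90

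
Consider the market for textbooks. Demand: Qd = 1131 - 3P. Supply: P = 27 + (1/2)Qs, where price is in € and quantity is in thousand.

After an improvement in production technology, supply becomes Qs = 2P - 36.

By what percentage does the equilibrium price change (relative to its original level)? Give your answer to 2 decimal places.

Original equilibrium: 1131 - 3P = 2P - 54 gives 1185 = 5P, so P = 237 and Q = 420.
After the shift, demand is Qd = 1131 - 3P and supply is Qs = 2P - 36.
Setting them equal: 1131 - 3P = 2P - 36 → 1167 = 5P, so P = 233.4 and Q = 430.8.
%ΔP = (233.4 − 237) / 237 × 100 = -1.52%.

-1.52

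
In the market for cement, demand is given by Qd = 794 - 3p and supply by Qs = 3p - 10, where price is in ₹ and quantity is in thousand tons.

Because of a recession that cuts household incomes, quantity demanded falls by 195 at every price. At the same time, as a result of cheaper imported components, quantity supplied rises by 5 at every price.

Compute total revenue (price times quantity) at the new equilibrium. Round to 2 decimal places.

Solve the original market: 794 - 3p = 3p - 10, hence p = 134 and Q = 392.
With the change applied: demand Qd = 599 - 3p, supply Qs = 3p - 5.
New equilibrium: 599 - 3p = 3p - 5 ⇒ 604 = 6p ⇒ p = 302/3 ≈ 100.6667, Q = 297.
New expenditure = 100.6667 × 297 = 29898.00.

29898.00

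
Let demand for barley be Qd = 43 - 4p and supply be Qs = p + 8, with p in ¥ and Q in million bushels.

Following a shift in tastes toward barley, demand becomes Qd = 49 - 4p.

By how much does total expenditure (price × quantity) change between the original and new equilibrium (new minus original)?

Original equilibrium: 43 - 4p = p + 8 gives 35 = 5p, so p = 7 and Q = 15.
The shock moves the curves to Qd = 49 - 4p and Qs = p + 8.
Clearing the new market: 49 - 4p = p + 8, so p = 8.2 and Q = 16.2.
Expenditure moves from 7×15 = 105 to 8.2×16.2 = 132.84; change = +27.84.

+27.84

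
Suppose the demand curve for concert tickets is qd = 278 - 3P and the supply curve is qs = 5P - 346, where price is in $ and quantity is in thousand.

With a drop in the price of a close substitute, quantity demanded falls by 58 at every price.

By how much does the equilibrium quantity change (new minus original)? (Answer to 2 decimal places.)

Before the shock: 278 - 3P = 5P - 346 ⇒ 624 = 8P ⇒ P = 78, q = 44.
After the shift, demand is qd = 220 - 3P and supply is qs = 5P - 346.
Setting them equal: 220 - 3P = 5P - 346 → 566 = 8P, so P = 70.75 and q = 7.75.
Δq = 7.75 − 44 = -36.25.

-36.25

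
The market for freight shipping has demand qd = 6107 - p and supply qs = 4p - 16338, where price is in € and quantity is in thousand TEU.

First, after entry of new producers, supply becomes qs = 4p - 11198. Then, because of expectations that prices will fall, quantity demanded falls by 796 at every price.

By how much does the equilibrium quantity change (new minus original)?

Solve the original market: 6107 - p = 4p - 16338, hence p = 4489 and q = 1618.
After the shift, demand is qd = 5311 - p and supply is qs = 4p - 11198.
Equate the new curves: 5311 - p = 4p - 11198, giving 16509 = 5p, p = 3301.8, q = 2009.2.
Δq = 2009.2 − 1618 = +391.2.

+391.2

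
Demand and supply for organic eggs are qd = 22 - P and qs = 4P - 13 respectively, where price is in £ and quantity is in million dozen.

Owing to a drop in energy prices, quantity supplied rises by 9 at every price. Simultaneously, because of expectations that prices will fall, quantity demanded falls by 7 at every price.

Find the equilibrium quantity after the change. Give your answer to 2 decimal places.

11.20

Before the shock: 22 - P = 4P - 13 ⇒ 35 = 5P ⇒ P = 7, q = 15.
After the shift, demand is qd = 15 - P and supply is qs = 4P - 4.
Equate the new curves: 15 - P = 4P - 4, giving 19 = 5P, P = 3.8, q = 11.2.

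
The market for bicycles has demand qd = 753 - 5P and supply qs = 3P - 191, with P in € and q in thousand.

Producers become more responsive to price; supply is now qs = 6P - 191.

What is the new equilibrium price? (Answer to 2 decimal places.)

Original equilibrium: 753 - 5P = 3P - 191 gives 944 = 8P, so P = 118 and q = 163.
The new curves are qd = 753 - 5P (demand) and qs = 6P - 191 (supply).
New equilibrium: 753 - 5P = 6P - 191 ⇒ 944 = 11P ⇒ P = 944/11 ≈ 85.8182, q = 3563/11 ≈ 323.9091.

85.82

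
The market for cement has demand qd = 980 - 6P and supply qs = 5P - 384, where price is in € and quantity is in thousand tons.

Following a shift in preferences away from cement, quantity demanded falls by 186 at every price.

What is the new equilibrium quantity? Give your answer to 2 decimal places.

151.45

Initially, 980 - 6P = 5P - 384, so 1364 = 11P and P = 124, q = 236.
The shock moves the curves to qd = 794 - 6P and qs = 5P - 384.
Clearing the new market: 794 - 6P = 5P - 384, so P = 1178/11 ≈ 107.0909 and q = 1666/11 ≈ 151.4545.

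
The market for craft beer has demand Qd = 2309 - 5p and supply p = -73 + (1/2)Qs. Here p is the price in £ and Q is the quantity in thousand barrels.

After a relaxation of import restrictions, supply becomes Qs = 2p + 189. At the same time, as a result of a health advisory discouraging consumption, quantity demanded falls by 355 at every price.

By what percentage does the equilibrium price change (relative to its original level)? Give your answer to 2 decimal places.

Solve the original market: 2309 - 5p = 2p + 146, hence p = 309 and Q = 764.
The shock moves the curves to Qd = 1954 - 5p and Qs = 2p + 189.
Equate the new curves: 1954 - 5p = 2p + 189, giving 1765 = 7p, p = 1765/7 ≈ 252.1429, Q = 4853/7 ≈ 693.2857.
%Δp = (252.1429 − 309) / 309 × 100 = -18.40%.

-18.40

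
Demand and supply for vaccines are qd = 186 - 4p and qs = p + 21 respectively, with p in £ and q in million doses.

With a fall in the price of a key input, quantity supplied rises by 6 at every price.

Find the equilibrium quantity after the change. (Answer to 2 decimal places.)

Initially, 186 - 4p = p + 21, so 165 = 5p and p = 33, q = 54.
The shock moves the curves to qd = 186 - 4p and qs = p + 27.
Clearing the new market: 186 - 4p = p + 27, so p = 31.8 and q = 58.8.

58.80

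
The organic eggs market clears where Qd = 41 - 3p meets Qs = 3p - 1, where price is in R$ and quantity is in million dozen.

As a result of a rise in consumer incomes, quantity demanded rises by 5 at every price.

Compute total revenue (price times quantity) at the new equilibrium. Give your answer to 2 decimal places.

Initially, 41 - 3p = 3p - 1, so 42 = 6p and p = 7, Q = 20.
The shock moves the curves to Qd = 46 - 3p and Qs = 3p - 1.
New equilibrium: 46 - 3p = 3p - 1 ⇒ 47 = 6p ⇒ p = 47/6 ≈ 7.8333, Q = 22.5.
New expenditure = 7.8333 × 22.5 = 176.25.

176.25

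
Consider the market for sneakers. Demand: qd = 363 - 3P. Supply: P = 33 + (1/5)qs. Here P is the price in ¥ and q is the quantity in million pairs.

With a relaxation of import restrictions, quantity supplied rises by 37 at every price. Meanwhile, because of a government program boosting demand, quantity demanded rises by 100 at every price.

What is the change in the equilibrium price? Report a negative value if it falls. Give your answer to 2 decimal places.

Solve the original market: 363 - 3P = 5P - 165, hence P = 66 and q = 165.
The new curves are qd = 463 - 3P (demand) and qs = 5P - 128 (supply).
Clearing the new market: 463 - 3P = 5P - 128, so P = 73.875 and q = 241.375.
ΔP = 73.875 − 66 = +7.88.

+7.88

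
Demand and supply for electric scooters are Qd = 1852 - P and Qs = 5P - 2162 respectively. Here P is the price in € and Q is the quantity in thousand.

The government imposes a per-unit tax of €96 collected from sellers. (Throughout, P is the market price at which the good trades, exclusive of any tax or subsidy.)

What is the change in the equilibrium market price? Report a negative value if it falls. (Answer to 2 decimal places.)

+80.00

Before the shock: 1852 - P = 5P - 2162 ⇒ 4014 = 6P ⇒ P = 669, Q = 1183.
Since sellers keep the price net of the tax, the effective supply curve becomes Qs = 5P - 2642.
Setting them equal: 1852 - P = 5P - 2642 → 4494 = 6P, so P = 749 and Q = 1103.
ΔP = 749 − 669 = +80.00.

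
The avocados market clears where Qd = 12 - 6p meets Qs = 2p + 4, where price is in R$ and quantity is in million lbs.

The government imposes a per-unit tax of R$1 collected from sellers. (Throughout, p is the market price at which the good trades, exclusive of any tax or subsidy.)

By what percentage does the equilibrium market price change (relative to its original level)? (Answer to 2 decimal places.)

+25.00

Before the shock: 12 - 6p = 2p + 4 ⇒ 8 = 8p ⇒ p = 1, Q = 6.
Since sellers keep the price net of the tax, the effective supply curve becomes Qs = 2p + 2.
Clearing the new market: 12 - 6p = 2p + 2, so p = 1.25 and Q = 4.5.
%Δp = (1.25 − 1) / 1 × 100 = +25.00%.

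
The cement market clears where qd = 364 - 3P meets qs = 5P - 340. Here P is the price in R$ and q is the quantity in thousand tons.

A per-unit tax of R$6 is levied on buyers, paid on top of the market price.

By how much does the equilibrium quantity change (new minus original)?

Before the shock: 364 - 3P = 5P - 340 ⇒ 704 = 8P ⇒ P = 88, q = 100.
Since buyers pay the price plus the tax, the effective demand curve becomes qd = 346 - 3P.
New equilibrium: 346 - 3P = 5P - 340 ⇒ 686 = 8P ⇒ P = 85.75, q = 88.75.
Δq = 88.75 − 100 = -11.25.

-11.25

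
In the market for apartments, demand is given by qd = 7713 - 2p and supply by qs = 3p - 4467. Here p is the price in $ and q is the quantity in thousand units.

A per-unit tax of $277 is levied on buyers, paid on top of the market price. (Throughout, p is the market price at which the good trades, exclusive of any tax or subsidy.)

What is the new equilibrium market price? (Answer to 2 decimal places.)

Before the shock: 7713 - 2p = 3p - 4467 ⇒ 12180 = 5p ⇒ p = 2436, q = 2841.
Since buyers pay the price plus the tax, the effective demand curve becomes qd = 7159 - 2p.
Equate the new curves: 7159 - 2p = 3p - 4467, giving 11626 = 5p, p = 2325.2, q = 2508.6.

2325.20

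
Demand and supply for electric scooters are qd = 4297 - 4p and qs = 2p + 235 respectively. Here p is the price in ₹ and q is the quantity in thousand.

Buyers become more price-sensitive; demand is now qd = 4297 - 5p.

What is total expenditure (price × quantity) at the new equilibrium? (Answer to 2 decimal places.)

Before the shock: 4297 - 4p = 2p + 235 ⇒ 4062 = 6p ⇒ p = 677, q = 1589.
With the change applied: demand qd = 4297 - 5p, supply qs = 2p + 235.
Clearing the new market: 4297 - 5p = 2p + 235, so p = 4062/7 ≈ 580.2857 and q = 9769/7 ≈ 1395.5714.
New expenditure = 580.2857 × 1395.5714 = 809830.16.

809830.16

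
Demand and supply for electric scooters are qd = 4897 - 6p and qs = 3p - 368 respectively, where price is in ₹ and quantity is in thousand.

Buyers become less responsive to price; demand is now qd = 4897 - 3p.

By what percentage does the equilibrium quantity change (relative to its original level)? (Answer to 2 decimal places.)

+63.27

Initially, 4897 - 6p = 3p - 368, so 5265 = 9p and p = 585, q = 1387.
With the change applied: demand qd = 4897 - 3p, supply qs = 3p - 368.
Clearing the new market: 4897 - 3p = 3p - 368, so p = 877.5 and q = 2264.5.
%Δq = (2264.5 − 1387) / 1387 × 100 = +63.27%.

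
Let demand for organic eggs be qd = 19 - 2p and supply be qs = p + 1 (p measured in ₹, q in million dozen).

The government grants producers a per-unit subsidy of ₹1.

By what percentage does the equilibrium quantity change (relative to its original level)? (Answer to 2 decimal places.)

Before the shock: 19 - 2p = p + 1 ⇒ 18 = 3p ⇒ p = 6, q = 7.
Since sellers receive the price plus the subsidy, the effective supply curve becomes qs = p + 2.
Equate the new curves: 19 - 2p = p + 2, giving 17 = 3p, p = 17/3 ≈ 5.6667, q = 23/3 ≈ 7.6667.
%Δq = (7.6667 − 7) / 7 × 100 = +9.52%.

+9.52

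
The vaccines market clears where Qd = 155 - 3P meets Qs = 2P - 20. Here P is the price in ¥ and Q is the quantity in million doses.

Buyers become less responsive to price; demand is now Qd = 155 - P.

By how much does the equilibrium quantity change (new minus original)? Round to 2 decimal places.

Original equilibrium: 155 - 3P = 2P - 20 gives 175 = 5P, so P = 35 and Q = 50.
After the shift, demand is Qd = 155 - P and supply is Qs = 2P - 20.
New equilibrium: 155 - P = 2P - 20 ⇒ 175 = 3P ⇒ P = 175/3 ≈ 58.3333, Q = 290/3 ≈ 96.6667.
ΔQ = 96.6667 − 50 = +46.67.

+46.67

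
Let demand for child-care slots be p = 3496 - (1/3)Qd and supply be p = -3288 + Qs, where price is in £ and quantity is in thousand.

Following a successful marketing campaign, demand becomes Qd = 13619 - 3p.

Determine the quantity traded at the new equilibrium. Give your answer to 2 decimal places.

Initially, 10488 - 3p = p + 3288, so 7200 = 4p and p = 1800, Q = 5088.
With the change applied: demand Qd = 13619 - 3p, supply Qs = p + 3288.
Setting them equal: 13619 - 3p = p + 3288 → 10331 = 4p, so p = 2582.75 and Q = 5870.75.

5870.75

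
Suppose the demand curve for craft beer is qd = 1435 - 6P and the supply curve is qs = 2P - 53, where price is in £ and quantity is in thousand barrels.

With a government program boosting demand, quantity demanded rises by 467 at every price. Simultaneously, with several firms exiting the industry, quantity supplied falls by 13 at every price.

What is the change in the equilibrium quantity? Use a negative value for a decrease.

Before the shock: 1435 - 6P = 2P - 53 ⇒ 1488 = 8P ⇒ P = 186, q = 319.
The new curves are qd = 1902 - 6P (demand) and qs = 2P - 66 (supply).
Equate the new curves: 1902 - 6P = 2P - 66, giving 1968 = 8P, P = 246, q = 426.
Δq = 426 − 319 = +107.

+107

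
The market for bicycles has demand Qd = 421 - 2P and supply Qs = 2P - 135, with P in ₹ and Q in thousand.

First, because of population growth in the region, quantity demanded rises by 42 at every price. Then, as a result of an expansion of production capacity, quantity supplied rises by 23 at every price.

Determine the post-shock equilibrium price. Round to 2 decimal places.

143.75

Initially, 421 - 2P = 2P - 135, so 556 = 4P and P = 139, Q = 143.
The shock moves the curves to Qd = 463 - 2P and Qs = 2P - 112.
Equate the new curves: 463 - 2P = 2P - 112, giving 575 = 4P, P = 143.75, Q = 175.5.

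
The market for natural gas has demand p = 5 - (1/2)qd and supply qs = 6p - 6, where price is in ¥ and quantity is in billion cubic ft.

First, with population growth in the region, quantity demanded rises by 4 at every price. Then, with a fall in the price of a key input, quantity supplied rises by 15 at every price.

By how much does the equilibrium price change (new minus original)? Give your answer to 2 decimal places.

-1.38

Original equilibrium: 10 - 2p = 6p - 6 gives 16 = 8p, so p = 2 and q = 6.
The shock moves the curves to qd = 14 - 2p and qs = 6p + 9.
Equate the new curves: 14 - 2p = 6p + 9, giving 5 = 8p, p = 0.625, q = 12.75.
Δp = 0.625 − 2 = -1.38.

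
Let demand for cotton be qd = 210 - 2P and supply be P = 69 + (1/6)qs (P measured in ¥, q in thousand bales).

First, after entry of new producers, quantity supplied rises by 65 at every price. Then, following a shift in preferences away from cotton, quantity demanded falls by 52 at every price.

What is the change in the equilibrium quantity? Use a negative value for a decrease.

Before the shock: 210 - 2P = 6P - 414 ⇒ 624 = 8P ⇒ P = 78, q = 54.
The new curves are qd = 158 - 2P (demand) and qs = 6P - 349 (supply).
Setting them equal: 158 - 2P = 6P - 349 → 507 = 8P, so P = 63.375 and q = 31.25.
Δq = 31.25 − 54 = -22.75.

-22.75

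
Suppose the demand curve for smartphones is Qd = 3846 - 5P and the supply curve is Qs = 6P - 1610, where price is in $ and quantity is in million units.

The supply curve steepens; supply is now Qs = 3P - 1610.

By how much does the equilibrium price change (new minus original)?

+186

Initially, 3846 - 5P = 6P - 1610, so 5456 = 11P and P = 496, Q = 1366.
The new curves are Qd = 3846 - 5P (demand) and Qs = 3P - 1610 (supply).
New equilibrium: 3846 - 5P = 3P - 1610 ⇒ 5456 = 8P ⇒ P = 682, Q = 436.
ΔP = 682 − 496 = +186.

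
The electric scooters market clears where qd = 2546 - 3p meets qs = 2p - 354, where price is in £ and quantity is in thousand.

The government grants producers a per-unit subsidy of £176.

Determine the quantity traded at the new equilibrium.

1017.2

Before the shock: 2546 - 3p = 2p - 354 ⇒ 2900 = 5p ⇒ p = 580, q = 806.
Since sellers receive the price plus the subsidy, the effective supply curve becomes qs = 2p - 2.
New equilibrium: 2546 - 3p = 2p - 2 ⇒ 2548 = 5p ⇒ p = 509.6, q = 1017.2.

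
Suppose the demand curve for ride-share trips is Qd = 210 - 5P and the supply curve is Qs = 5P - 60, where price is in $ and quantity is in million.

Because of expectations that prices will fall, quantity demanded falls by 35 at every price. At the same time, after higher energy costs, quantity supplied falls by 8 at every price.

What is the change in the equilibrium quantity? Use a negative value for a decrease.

-21.5

Solve the original market: 210 - 5P = 5P - 60, hence P = 27 and Q = 75.
The new curves are Qd = 175 - 5P (demand) and Qs = 5P - 68 (supply).
Clearing the new market: 175 - 5P = 5P - 68, so P = 24.3 and Q = 53.5.
ΔQ = 53.5 − 75 = -21.5.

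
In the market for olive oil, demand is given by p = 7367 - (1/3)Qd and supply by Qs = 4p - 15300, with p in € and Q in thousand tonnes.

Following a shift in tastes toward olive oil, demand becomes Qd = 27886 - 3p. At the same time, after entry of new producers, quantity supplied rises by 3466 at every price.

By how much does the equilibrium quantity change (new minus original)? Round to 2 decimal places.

+4791.14

Original equilibrium: 22101 - 3p = 4p - 15300 gives 37401 = 7p, so p = 5343 and Q = 6072.
The new curves are Qd = 27886 - 3p (demand) and Qs = 4p - 11834 (supply).
Equate the new curves: 27886 - 3p = 4p - 11834, giving 39720 = 7p, p = 39720/7 ≈ 5674.2857, Q = 76042/7 ≈ 10863.1429.
ΔQ = 10863.1429 − 6072 = +4791.14.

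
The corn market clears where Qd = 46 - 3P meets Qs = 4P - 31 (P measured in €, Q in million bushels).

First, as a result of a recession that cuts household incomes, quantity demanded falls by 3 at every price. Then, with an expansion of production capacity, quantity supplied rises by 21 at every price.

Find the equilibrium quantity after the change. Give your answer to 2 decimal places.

Solve the original market: 46 - 3P = 4P - 31, hence P = 11 and Q = 13.
The new curves are Qd = 43 - 3P (demand) and Qs = 4P - 10 (supply).
Clearing the new market: 43 - 3P = 4P - 10, so P = 53/7 ≈ 7.5714 and Q = 142/7 ≈ 20.2857.

20.29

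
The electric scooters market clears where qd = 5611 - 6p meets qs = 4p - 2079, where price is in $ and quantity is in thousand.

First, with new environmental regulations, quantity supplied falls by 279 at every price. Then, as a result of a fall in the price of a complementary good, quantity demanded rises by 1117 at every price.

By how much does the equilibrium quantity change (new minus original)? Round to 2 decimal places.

+279.40

Initially, 5611 - 6p = 4p - 2079, so 7690 = 10p and p = 769, q = 997.
After the shift, demand is qd = 6728 - 6p and supply is qs = 4p - 2358.
Equate the new curves: 6728 - 6p = 4p - 2358, giving 9086 = 10p, p = 908.6, q = 1276.4.
Δq = 1276.4 − 997 = +279.40.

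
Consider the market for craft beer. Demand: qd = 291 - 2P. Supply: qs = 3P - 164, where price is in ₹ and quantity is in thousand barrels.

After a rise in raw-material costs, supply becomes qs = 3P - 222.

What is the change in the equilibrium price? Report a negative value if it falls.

Before the shock: 291 - 2P = 3P - 164 ⇒ 455 = 5P ⇒ P = 91, q = 109.
After the shift, demand is qd = 291 - 2P and supply is qs = 3P - 222.
Equate the new curves: 291 - 2P = 3P - 222, giving 513 = 5P, P = 102.6, q = 85.8.
ΔP = 102.6 − 91 = +11.6.

+11.6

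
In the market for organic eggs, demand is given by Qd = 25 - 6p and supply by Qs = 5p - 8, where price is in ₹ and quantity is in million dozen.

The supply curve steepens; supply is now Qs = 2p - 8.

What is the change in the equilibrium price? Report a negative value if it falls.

+1.125

Before the shock: 25 - 6p = 5p - 8 ⇒ 33 = 11p ⇒ p = 3, Q = 7.
The shock moves the curves to Qd = 25 - 6p and Qs = 2p - 8.
Equate the new curves: 25 - 6p = 2p - 8, giving 33 = 8p, p = 4.125, Q = 0.25.
Δp = 4.125 − 3 = +1.125.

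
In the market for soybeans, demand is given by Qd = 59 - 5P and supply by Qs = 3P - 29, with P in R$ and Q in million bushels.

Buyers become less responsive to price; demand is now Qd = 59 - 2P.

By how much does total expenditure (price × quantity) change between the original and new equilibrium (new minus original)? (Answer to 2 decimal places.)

+374.88

Initially, 59 - 5P = 3P - 29, so 88 = 8P and P = 11, Q = 4.
With the change applied: demand Qd = 59 - 2P, supply Qs = 3P - 29.
Setting them equal: 59 - 2P = 3P - 29 → 88 = 5P, so P = 17.6 and Q = 23.8.
Expenditure moves from 11×4 = 44 to 17.6×23.8 = 418.88; change = +374.88.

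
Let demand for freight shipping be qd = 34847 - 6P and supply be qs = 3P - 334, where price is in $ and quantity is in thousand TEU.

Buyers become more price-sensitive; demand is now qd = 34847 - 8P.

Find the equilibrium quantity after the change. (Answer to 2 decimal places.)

Original equilibrium: 34847 - 6P = 3P - 334 gives 35181 = 9P, so P = 3909 and q = 11393.
The shock moves the curves to qd = 34847 - 8P and qs = 3P - 334.
New equilibrium: 34847 - 8P = 3P - 334 ⇒ 35181 = 11P ⇒ P = 35181/11 ≈ 3198.2727, q = 101869/11 ≈ 9260.8182.

9260.82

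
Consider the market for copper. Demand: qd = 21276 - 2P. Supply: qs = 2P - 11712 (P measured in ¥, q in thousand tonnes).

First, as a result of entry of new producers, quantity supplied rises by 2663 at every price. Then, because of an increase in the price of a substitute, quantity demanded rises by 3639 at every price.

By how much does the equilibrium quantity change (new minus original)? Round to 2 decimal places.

Original equilibrium: 21276 - 2P = 2P - 11712 gives 32988 = 4P, so P = 8247 and q = 4782.
The new curves are qd = 24915 - 2P (demand) and qs = 2P - 9049 (supply).
Equate the new curves: 24915 - 2P = 2P - 9049, giving 33964 = 4P, P = 8491, q = 7933.
Δq = 7933 − 4782 = +3151.00.

+3151.00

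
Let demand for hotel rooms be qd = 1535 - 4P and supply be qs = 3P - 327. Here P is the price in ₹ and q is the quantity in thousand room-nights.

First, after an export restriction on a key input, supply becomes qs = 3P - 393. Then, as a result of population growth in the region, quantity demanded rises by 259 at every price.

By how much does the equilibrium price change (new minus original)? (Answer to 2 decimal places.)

Original equilibrium: 1535 - 4P = 3P - 327 gives 1862 = 7P, so P = 266 and q = 471.
With the change applied: demand qd = 1794 - 4P, supply qs = 3P - 393.
Equate the new curves: 1794 - 4P = 3P - 393, giving 2187 = 7P, P = 2187/7 ≈ 312.4286, q = 3810/7 ≈ 544.2857.
ΔP = 312.4286 − 266 = +46.43.

+46.43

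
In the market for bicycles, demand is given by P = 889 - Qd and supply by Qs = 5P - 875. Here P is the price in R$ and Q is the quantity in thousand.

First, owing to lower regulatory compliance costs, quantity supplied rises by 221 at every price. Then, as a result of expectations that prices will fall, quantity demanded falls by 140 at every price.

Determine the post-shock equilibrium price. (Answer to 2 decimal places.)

233.83

Before the shock: 889 - P = 5P - 875 ⇒ 1764 = 6P ⇒ P = 294, Q = 595.
The shock moves the curves to Qd = 749 - P and Qs = 5P - 654.
Clearing the new market: 749 - P = 5P - 654, so P = 1403/6 ≈ 233.8333 and Q = 3091/6 ≈ 515.1667.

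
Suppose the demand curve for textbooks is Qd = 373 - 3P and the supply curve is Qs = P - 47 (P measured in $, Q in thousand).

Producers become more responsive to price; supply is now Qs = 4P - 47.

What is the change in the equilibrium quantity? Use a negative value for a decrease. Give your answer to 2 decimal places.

Original equilibrium: 373 - 3P = P - 47 gives 420 = 4P, so P = 105 and Q = 58.
With the change applied: demand Qd = 373 - 3P, supply Qs = 4P - 47.
Equate the new curves: 373 - 3P = 4P - 47, giving 420 = 7P, P = 60, Q = 193.
ΔQ = 193 − 58 = +135.00.

+135.00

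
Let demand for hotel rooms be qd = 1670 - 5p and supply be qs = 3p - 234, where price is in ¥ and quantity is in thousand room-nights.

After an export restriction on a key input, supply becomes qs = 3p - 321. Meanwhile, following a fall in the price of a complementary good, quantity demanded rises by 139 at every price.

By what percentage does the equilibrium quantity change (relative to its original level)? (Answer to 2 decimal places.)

-0.47

Before the shock: 1670 - 5p = 3p - 234 ⇒ 1904 = 8p ⇒ p = 238, q = 480.
After the shift, demand is qd = 1809 - 5p and supply is qs = 3p - 321.
New equilibrium: 1809 - 5p = 3p - 321 ⇒ 2130 = 8p ⇒ p = 266.25, q = 477.75.
%Δq = (477.75 − 480) / 480 × 100 = -0.47%.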